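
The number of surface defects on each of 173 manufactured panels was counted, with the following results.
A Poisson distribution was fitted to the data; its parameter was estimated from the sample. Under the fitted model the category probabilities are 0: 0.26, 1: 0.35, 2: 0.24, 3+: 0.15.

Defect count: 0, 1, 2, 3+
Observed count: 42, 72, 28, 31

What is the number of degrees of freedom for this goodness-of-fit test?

2

There are k = 4 categories and 1 parameter estimated from the data, so df = 4 − 1 − 1 = 2.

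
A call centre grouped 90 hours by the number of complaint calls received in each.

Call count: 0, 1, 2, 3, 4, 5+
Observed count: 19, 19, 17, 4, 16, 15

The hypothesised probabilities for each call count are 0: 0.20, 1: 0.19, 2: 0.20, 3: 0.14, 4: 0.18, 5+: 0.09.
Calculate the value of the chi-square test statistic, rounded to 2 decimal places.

12.07

Expected counts E_i = n·p_i: 90×0.20 = 18, 90×0.19 = 17.1, 90×0.20 = 18, 90×0.14 = 12.6, 90×0.18 = 16.2, 90×0.09 = 8.1.
cat         O        E   (O−E)²/E
0          19       18      0.056
1          19     17.1      0.211
2          17       18      0.056
3           4     12.6      5.870
4          16     16.2      0.002
5+         15      8.1      5.878
Sum = 12.07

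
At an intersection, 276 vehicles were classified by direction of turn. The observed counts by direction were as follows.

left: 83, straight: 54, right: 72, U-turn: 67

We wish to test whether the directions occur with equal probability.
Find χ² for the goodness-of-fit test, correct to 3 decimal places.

Under H₀ each category has probability 1/4, so each expected count is 276/4 = 69.
cat           O        E   (O−E)²/E
left         83       69     2.8406
straight     54       69     3.2609
right        72       69     0.1304
U-turn       67       69     0.0580
Sum = 6.290

6.290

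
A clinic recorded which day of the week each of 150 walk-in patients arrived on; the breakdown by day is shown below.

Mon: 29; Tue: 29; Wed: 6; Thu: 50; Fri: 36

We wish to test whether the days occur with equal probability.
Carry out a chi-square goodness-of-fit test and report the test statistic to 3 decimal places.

33.800

Under H₀ each category has probability 1/5, so each expected count is 150/5 = 30.
Mon: (29 − 30)²/30 = 1/30 = 0.0333
Tue: (29 − 30)²/30 = 1/30 = 0.0333
Wed: (6 − 30)²/30 = 576/30 = 19.2000
Thu: (50 − 30)²/30 = 400/30 = 13.3333
Fri: (36 − 30)²/30 = 36/30 = 1.2000
Sum = 33.800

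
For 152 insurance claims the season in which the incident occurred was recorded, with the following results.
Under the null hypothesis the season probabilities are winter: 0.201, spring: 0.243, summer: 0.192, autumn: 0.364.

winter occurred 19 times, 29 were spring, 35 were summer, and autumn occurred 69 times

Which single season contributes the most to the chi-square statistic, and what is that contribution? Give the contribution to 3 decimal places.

Expected counts E_i = n·p_i: 152×0.201 = 30.552, 152×0.243 = 36.936, 152×0.192 = 29.184, 152×0.364 = 55.328.
winter: (19 − 30.552)²/30.552 = 133.448704/30.552 = 4.3679
spring: (29 − 36.936)²/36.936 = 62.980096/36.936 = 1.7051
summer: (35 − 29.184)²/29.184 = 33.825856/29.184 = 1.1591
autumn: (69 − 55.328)²/55.328 = 186.923584/55.328 = 3.3785
The largest term is for winter: 4.368.

winter, 4.368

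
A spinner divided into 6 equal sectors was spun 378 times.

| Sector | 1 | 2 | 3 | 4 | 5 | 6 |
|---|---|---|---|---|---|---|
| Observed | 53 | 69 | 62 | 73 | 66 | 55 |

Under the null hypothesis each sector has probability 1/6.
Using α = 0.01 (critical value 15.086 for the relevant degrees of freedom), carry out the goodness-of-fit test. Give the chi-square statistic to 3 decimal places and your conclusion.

Under H₀ each category has probability 1/6, so each expected count is 378/6 = 63.
cat         O        E   (O−E)²/E
1          53       63     1.5873
2          69       63     0.5714
3          62       63     0.0159
4          73       63     1.5873
5          66       63     0.1429
6          55       63     1.0159
Sum = 4.921
df = 5. Since 4.921 < 15.086, we do not reject H₀.

4.921; do not reject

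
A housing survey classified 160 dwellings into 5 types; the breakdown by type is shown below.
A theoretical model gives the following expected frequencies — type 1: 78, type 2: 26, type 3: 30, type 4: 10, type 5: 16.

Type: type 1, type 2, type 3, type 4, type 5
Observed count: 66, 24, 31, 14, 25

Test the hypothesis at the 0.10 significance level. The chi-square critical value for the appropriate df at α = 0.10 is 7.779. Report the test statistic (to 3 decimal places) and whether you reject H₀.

χ² = (66−78)²/78 + (24−26)²/26 + (31−30)²/30 + (14−10)²/10 + (25−16)²/16
   = 1.8462 + 0.1538 + 0.0333 + 1.6000 + 5.0625
Sum = 8.696
df = 4. Since 8.696 > 7.779, we reject H₀.

8.696; reject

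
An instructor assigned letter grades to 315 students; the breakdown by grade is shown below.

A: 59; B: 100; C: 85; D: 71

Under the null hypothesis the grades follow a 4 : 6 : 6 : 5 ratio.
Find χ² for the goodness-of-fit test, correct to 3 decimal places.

1.619

Ratio total = 21. Expected counts: 315×4/21 = 60, 315×6/21 = 90, 315×6/21 = 90, 315×5/21 = 75.
A: (59 − 60)²/60 = 1/60 = 0.0167
B: (100 − 90)²/90 = 100/90 = 1.1111
C: (85 − 90)²/90 = 25/90 = 0.2778
D: (71 − 75)²/75 = 16/75 = 0.2133
Sum = 1.619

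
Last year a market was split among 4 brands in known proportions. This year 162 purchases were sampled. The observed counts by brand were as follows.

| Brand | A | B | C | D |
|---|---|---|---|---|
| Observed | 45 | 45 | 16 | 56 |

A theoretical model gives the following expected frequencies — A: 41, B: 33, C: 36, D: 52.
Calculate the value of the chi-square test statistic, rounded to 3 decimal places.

A: (45 − 41)²/41 = 16/41 = 0.3902
B: (45 − 33)²/33 = 144/33 = 4.3636
C: (16 − 36)²/36 = 400/36 = 11.1111
D: (56 − 52)²/52 = 16/52 = 0.3077
Sum = 16.173

16.173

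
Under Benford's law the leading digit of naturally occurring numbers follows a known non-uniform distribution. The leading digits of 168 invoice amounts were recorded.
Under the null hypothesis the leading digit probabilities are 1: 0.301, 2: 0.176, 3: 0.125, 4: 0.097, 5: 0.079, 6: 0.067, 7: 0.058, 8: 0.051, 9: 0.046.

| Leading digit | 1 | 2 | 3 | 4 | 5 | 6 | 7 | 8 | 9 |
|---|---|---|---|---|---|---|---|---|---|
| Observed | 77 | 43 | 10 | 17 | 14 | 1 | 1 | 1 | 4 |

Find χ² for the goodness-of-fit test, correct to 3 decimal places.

51.425

Expected counts E_i = n·p_i: 168×0.301 = 50.568, 168×0.176 = 29.568, 168×0.125 = 21, 168×0.097 = 16.296, 168×0.079 = 13.272, 168×0.067 = 11.256, 168×0.058 = 9.744, 168×0.051 = 8.568, 168×0.046 = 7.728.
1: (77 − 50.568)²/50.568 = 698.650624/50.568 = 13.8161
2: (43 − 29.568)²/29.568 = 180.418624/29.568 = 6.1018
3: (10 − 21)²/21 = 121/21 = 5.7619
4: (17 − 16.296)²/16.296 = 0.495616/16.296 = 0.0304
5: (14 − 13.272)²/13.272 = 0.529984/13.272 = 0.0399
6: (1 − 11.256)²/11.256 = 105.185536/11.256 = 9.3448
7: (1 − 9.744)²/9.744 = 76.457536/9.744 = 7.8466
8: (1 − 8.568)²/8.568 = 57.274624/8.568 = 6.6847
9: (4 − 7.728)²/7.728 = 13.897984/7.728 = 1.7984
Sum = 51.425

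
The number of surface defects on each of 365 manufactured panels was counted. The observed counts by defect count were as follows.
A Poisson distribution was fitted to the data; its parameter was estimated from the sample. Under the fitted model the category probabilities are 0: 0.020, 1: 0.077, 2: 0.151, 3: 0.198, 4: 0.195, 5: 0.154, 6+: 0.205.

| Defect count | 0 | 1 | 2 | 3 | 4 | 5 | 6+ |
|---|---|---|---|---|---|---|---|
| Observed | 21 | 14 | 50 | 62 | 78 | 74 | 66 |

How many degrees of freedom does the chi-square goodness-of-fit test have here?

There are k = 7 categories and 1 parameter estimated from the data, so df = 7 − 1 − 1 = 5.

5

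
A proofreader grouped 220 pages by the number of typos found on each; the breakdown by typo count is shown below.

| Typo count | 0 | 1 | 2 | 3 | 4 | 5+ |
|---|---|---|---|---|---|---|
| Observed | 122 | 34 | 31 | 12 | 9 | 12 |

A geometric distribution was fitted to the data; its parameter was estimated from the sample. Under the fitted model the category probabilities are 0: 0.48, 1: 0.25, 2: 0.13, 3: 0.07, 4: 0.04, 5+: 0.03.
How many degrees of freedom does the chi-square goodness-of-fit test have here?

There are k = 6 categories and 1 parameter estimated from the data, so df = 6 − 1 − 1 = 4.

4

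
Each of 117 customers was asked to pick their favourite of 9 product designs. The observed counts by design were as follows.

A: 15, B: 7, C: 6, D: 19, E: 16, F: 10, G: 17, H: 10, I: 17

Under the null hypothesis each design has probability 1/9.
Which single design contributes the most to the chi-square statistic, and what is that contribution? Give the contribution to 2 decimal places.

C, 3.77

Expected count for each of the 9 categories: 117/9 = 13.
cat         O        E   (O−E)²/E
A          15       13      0.308
B           7       13      2.769
C           6       13      3.769
D          19       13      2.769
E          16       13      0.692
F          10       13      0.692
G          17       13      1.231
H          10       13      0.692
I          17       13      1.231
The largest term is for C: 3.77.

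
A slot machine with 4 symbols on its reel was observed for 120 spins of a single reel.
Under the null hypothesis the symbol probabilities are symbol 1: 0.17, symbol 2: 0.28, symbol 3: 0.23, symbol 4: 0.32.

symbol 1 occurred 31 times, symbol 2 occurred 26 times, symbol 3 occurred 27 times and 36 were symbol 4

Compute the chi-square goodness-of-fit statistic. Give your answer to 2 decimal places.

7.39

Expected counts E_i = n·p_i: 120×0.17 = 20.4, 120×0.28 = 33.6, 120×0.23 = 27.6, 120×0.32 = 38.4.
cat           O        E   (O−E)²/E
symbol 1     31     20.4      5.508
symbol 2     26     33.6      1.719
symbol 3     27     27.6      0.013
symbol 4     36     38.4      0.150
Sum = 7.39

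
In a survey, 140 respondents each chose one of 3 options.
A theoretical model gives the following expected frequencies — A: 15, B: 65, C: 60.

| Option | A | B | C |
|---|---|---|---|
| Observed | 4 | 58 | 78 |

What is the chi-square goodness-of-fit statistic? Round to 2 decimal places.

χ² = (4−15)²/15 + (58−65)²/65 + (78−60)²/60
   = 8.067 + 0.754 + 5.400
Sum = 14.22

14.22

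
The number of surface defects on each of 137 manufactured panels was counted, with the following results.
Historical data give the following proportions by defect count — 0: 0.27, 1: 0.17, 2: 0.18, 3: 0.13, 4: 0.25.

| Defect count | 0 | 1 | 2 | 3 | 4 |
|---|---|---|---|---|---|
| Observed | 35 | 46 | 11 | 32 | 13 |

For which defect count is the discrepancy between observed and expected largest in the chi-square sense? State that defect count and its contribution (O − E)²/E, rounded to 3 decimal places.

Expected counts E_i = n·p_i: 137×0.27 = 36.99, 137×0.17 = 23.29, 137×0.18 = 24.66, 137×0.13 = 17.81, 137×0.25 = 34.25.
cat         O        E   (O−E)²/E
0          35    36.99     0.1071
1          46    23.29    22.1444
2          11    24.66     7.5667
3          32    17.81    11.3058
4          13    34.25    13.1843
The largest term is for 1: 22.144.

1, 22.144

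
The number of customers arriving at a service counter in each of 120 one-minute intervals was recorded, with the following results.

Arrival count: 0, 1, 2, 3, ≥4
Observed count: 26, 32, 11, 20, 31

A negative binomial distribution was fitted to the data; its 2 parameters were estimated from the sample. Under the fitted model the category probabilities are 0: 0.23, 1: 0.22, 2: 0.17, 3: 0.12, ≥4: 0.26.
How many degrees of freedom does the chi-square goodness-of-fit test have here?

There are k = 5 categories and 2 parameters estimated from the data, so df = 5 − 1 − 2 = 2.

2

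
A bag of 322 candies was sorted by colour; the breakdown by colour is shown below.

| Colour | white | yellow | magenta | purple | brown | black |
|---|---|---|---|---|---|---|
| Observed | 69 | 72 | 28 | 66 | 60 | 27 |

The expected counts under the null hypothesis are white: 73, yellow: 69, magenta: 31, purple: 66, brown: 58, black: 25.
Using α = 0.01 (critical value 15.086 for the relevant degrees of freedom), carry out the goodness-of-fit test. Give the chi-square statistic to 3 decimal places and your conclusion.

0.869; do not reject

χ² = (69−73)²/73 + (72−69)²/69 + (28−31)²/31 + (66−66)²/66 + (60−58)²/58 + (27−25)²/25
   = 0.2192 + 0.1304 + 0.2903 + 0.0000 + 0.0690 + 0.1600
Sum = 0.869
df = 5. Since 0.869 < 15.086, we do not reject H₀.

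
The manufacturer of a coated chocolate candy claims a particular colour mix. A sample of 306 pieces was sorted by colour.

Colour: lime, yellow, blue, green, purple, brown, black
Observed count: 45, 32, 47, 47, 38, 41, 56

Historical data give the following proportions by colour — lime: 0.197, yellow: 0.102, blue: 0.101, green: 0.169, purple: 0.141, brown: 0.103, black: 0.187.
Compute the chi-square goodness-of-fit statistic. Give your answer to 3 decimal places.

Expected counts E_i = n·p_i: 306×0.197 = 60.282, 306×0.102 = 31.212, 306×0.101 = 30.906, 306×0.169 = 51.714, 306×0.141 = 43.146, 306×0.103 = 31.518, 306×0.187 = 57.222.
cat         O        E   (O−E)²/E
lime       45   60.282     3.8741
yellow     32   31.212     0.0199
blue       47   30.906     8.3808
green      47   51.714     0.4297
purple     38   43.146     0.6138
brown      41   31.518     2.8526
black      56   57.222     0.0261
Sum = 16.197

16.197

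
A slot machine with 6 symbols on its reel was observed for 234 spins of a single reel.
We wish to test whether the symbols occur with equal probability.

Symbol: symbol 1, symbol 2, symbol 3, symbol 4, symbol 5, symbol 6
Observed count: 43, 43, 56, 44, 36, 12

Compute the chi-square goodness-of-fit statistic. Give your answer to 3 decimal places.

Expected count for each of the 6 categories: 234/6 = 39.
χ² = (43−39)²/39 + (43−39)²/39 + (56−39)²/39 + (44−39)²/39 + (36−39)²/39 + (12−39)²/39
   = 0.4103 + 0.4103 + 7.4103 + 0.6410 + 0.2308 + 18.6923
Sum = 27.795

27.795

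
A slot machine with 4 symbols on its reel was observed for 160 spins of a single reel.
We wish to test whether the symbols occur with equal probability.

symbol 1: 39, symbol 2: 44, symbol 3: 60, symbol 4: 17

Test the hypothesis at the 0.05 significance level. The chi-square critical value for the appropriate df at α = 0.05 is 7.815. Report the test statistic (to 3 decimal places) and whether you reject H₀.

23.650; reject

Under H₀ each category has probability 1/4, so each expected count is 160/4 = 40.
symbol 1: (39 − 40)²/40 = 1/40 = 0.0250
symbol 2: (44 − 40)²/40 = 16/40 = 0.4000
symbol 3: (60 − 40)²/40 = 400/40 = 10.0000
symbol 4: (17 − 40)²/40 = 529/40 = 13.2250
Sum = 23.650
df = 3. Since 23.650 > 7.815, we reject H₀.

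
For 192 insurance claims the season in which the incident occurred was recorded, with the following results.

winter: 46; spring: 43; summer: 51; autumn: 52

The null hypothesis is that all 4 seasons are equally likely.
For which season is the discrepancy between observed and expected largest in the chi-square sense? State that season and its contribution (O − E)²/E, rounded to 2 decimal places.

Under H₀ each category has probability 1/4, so each expected count is 192/4 = 48.
winter: (46 − 48)²/48 = 4/48 = 0.083
spring: (43 − 48)²/48 = 25/48 = 0.521
summer: (51 − 48)²/48 = 9/48 = 0.188
autumn: (52 − 48)²/48 = 16/48 = 0.333
The largest term is for spring: 0.52.

spring, 0.52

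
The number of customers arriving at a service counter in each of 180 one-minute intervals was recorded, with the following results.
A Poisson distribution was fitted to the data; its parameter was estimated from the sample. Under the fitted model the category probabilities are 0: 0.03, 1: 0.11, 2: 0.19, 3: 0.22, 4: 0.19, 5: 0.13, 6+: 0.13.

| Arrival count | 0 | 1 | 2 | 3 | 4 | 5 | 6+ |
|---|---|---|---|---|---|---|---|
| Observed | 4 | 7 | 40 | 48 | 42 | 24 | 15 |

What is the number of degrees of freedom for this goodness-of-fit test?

5

There are k = 7 categories and 1 parameter estimated from the data, so df = 7 − 1 − 1 = 5.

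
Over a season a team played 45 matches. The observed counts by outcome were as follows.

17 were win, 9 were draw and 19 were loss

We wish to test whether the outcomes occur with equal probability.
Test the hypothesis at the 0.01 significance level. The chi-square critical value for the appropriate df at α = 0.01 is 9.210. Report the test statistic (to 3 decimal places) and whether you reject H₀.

3.733; do not reject

Under H₀ each category has probability 1/3, so each expected count is 45/3 = 15.
χ² = (17−15)²/15 + (9−15)²/15 + (19−15)²/15
   = 0.2667 + 2.4000 + 1.0667
Sum = 3.733
df = 2. Since 3.733 < 9.210, we do not reject H₀.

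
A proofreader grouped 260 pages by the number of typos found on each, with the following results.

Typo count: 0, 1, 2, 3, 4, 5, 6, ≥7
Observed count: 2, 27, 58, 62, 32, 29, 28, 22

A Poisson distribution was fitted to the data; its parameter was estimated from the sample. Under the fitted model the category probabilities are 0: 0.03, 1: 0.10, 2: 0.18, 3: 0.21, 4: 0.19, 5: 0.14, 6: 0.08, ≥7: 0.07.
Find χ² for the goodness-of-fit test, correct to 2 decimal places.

18.95

Expected counts E_i = n·p_i: 260×0.03 = 7.8, 260×0.10 = 26, 260×0.18 = 46.8, 260×0.21 = 54.6, 260×0.19 = 49.4, 260×0.14 = 36.4, 260×0.08 = 20.8, 260×0.07 = 18.2.
χ² = (2−7.8)²/7.8 + (27−26)²/26 + (58−46.8)²/46.8 + (62−54.6)²/54.6 + (32−49.4)²/49.4 + (29−36.4)²/36.4 + (28−20.8)²/20.8 + (22−18.2)²/18.2
   = 4.313 + 0.038 + 2.680 + 1.003 + 6.129 + 1.504 + 2.492 + 0.793
Sum = 18.95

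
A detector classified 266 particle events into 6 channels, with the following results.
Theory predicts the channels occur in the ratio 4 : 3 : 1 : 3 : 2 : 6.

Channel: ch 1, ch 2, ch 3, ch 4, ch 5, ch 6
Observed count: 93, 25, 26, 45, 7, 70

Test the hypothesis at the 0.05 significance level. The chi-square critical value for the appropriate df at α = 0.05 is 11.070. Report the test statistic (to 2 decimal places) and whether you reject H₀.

Ratio total = 19. Expected counts: 266×4/19 = 56, 266×3/19 = 42, 266×1/19 = 14, 266×3/19 = 42, 266×2/19 = 28, 266×6/19 = 84.
cat         O        E   (O−E)²/E
ch 1       93       56     24.446
ch 2       25       42      6.881
ch 3       26       14     10.286
ch 4       45       42      0.214
ch 5        7       28     15.750
ch 6       70       84      2.333
Sum = 59.91
df = 5. Since 59.91 > 11.070, we reject H₀.

59.91; reject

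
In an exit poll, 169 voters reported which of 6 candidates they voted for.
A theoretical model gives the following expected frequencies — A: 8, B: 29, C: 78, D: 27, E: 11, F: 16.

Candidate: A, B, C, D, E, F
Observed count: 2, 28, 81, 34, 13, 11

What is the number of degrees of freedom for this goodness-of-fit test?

5

There are k = 6 categories and no parameters were estimated from the data, so df = 6 − 1 = 5.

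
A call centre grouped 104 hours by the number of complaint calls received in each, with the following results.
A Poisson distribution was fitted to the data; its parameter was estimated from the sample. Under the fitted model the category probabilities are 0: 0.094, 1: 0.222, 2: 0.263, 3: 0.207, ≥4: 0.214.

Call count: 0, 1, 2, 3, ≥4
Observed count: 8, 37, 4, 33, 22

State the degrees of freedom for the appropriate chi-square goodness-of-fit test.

There are k = 5 categories and 1 parameter estimated from the data, so df = 5 − 1 − 1 = 3.

3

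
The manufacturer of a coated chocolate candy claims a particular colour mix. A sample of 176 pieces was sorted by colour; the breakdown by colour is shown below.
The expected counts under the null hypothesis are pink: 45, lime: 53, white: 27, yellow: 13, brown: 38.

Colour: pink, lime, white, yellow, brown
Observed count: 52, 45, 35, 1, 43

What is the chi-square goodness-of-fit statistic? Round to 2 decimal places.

cat         O        E   (O−E)²/E
pink       52       45      1.089
lime       45       53      1.208
white      35       27      2.370
yellow      1       13     11.077
brown      43       38      0.658
Sum = 16.40

16.40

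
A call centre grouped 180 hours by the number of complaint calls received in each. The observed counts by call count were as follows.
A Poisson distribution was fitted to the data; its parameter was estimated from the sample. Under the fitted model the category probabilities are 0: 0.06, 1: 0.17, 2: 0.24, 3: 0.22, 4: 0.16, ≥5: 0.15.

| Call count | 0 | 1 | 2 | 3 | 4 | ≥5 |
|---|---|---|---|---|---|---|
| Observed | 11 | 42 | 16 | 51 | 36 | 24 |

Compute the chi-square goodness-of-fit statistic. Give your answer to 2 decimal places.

Expected counts E_i = n·p_i: 180×0.06 = 10.8, 180×0.17 = 30.6, 180×0.24 = 43.2, 180×0.22 = 39.6, 180×0.16 = 28.8, 180×0.15 = 27.
χ² = (11−10.8)²/10.8 + (42−30.6)²/30.6 + (16−43.2)²/43.2 + (51−39.6)²/39.6 + (36−28.8)²/28.8 + (24−27)²/27
   = 0.004 + 4.247 + 17.126 + 3.282 + 1.800 + 0.333
Sum = 26.79

26.79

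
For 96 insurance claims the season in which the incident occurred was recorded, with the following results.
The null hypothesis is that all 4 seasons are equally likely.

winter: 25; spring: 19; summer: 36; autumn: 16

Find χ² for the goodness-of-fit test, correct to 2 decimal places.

9.75

Expected count for each of the 4 categories: 96/4 = 24.
winter: (25 − 24)²/24 = 1/24 = 0.042
spring: (19 − 24)²/24 = 25/24 = 1.042
summer: (36 − 24)²/24 = 144/24 = 6.000
autumn: (16 − 24)²/24 = 64/24 = 2.667
Sum = 9.75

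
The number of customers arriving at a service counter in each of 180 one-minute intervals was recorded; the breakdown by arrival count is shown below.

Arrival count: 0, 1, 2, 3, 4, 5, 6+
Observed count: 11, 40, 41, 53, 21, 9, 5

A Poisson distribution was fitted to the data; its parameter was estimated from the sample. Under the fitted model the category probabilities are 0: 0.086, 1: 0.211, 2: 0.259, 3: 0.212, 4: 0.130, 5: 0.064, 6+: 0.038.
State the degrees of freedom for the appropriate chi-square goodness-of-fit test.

5

There are k = 7 categories and 1 parameter estimated from the data, so df = 7 − 1 − 1 = 5.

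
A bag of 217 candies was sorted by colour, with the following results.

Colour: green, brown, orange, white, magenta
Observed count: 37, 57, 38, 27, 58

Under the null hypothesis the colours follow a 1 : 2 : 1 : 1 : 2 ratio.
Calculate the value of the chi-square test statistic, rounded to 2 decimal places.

3.92

Ratio total = 7. Expected counts: 217×1/7 = 31, 217×2/7 = 62, 217×1/7 = 31, 217×1/7 = 31, 217×2/7 = 62.
χ² = (37−31)²/31 + (57−62)²/62 + (38−31)²/31 + (27−31)²/31 + (58−62)²/62
   = 1.161 + 0.403 + 1.581 + 0.516 + 0.258
Sum = 3.92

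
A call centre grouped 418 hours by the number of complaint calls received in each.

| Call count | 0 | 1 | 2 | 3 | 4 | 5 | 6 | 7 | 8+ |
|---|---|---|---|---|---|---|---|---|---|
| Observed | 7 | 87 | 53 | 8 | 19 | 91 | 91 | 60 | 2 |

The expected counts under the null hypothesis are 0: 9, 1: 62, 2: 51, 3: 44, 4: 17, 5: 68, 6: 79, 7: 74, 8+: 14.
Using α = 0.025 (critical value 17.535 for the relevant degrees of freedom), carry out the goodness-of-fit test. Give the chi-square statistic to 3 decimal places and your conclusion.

62.830; reject

cat         O        E   (O−E)²/E
0           7        9     0.4444
1          87       62    10.0806
2          53       51     0.0784
3           8       44    29.4545
4          19       17     0.2353
5          91       68     7.7794
6          91       79     1.8228
7          60       74     2.6486
8+          2       14    10.2857
Sum = 62.830
df = 8. Since 62.830 > 17.535, we reject H₀.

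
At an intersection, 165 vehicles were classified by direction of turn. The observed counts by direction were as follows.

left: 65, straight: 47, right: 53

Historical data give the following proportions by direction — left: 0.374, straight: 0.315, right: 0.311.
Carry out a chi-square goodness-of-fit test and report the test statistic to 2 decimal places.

0.71

Expected counts E_i = n·p_i: 165×0.374 = 61.71, 165×0.315 = 51.975, 165×0.311 = 51.315.
left: (65 − 61.71)²/61.71 = 10.8241/61.71 = 0.175
straight: (47 − 51.975)²/51.975 = 24.750625/51.975 = 0.476
right: (53 − 51.315)²/51.315 = 2.839225/51.315 = 0.055
Sum = 0.71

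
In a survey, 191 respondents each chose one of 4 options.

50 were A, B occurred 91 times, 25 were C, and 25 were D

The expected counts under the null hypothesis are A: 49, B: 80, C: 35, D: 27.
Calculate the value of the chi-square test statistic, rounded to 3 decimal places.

4.538

χ² = (50−49)²/49 + (91−80)²/80 + (25−35)²/35 + (25−27)²/27
   = 0.0204 + 1.5125 + 2.8571 + 0.1481
Sum = 4.538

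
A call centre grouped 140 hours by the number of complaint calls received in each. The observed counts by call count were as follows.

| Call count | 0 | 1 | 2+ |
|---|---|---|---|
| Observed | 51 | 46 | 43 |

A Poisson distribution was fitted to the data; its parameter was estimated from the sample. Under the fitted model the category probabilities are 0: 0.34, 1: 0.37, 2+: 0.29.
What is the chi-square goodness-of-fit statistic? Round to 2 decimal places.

1.03

Expected counts E_i = n·p_i: 140×0.34 = 47.6, 140×0.37 = 51.8, 140×0.29 = 40.6.
cat         O        E   (O−E)²/E
0          51     47.6      0.243
1          46     51.8      0.649
2+         43     40.6      0.142
Sum = 1.03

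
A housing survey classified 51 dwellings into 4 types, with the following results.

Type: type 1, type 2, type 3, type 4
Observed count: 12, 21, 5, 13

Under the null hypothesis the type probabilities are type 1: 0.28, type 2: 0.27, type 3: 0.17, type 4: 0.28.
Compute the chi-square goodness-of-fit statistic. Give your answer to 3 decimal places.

Expected counts E_i = n·p_i: 51×0.28 = 14.28, 51×0.27 = 13.77, 51×0.17 = 8.67, 51×0.28 = 14.28.
χ² = (12−14.28)²/14.28 + (21−13.77)²/13.77 + (5−8.67)²/8.67 + (13−14.28)²/14.28
   = 0.3640 + 3.7961 + 1.5535 + 0.1147
Sum = 5.828

5.828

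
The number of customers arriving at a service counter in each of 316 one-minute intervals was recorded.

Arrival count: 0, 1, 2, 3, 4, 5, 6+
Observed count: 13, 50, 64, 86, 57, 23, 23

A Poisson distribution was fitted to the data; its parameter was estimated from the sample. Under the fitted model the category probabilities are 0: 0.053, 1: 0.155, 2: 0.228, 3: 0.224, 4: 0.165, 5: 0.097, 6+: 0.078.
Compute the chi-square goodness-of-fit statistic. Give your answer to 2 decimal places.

7.50

Expected counts E_i = n·p_i: 316×0.053 = 16.748, 316×0.155 = 48.98, 316×0.228 = 72.048, 316×0.224 = 70.784, 316×0.165 = 52.14, 316×0.097 = 30.652, 316×0.078 = 24.648.
cat         O        E   (O−E)²/E
0          13   16.748      0.839
1          50    48.98      0.021
2          64   72.048      0.899
3          86   70.784      3.271
4          57    52.14      0.453
5          23   30.652      1.910
6+         23   24.648      0.110
Sum = 7.50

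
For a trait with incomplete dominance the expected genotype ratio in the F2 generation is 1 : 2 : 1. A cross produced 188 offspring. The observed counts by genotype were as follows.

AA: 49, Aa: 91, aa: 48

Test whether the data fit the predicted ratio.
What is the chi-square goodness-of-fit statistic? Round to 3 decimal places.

0.202

Ratio total = 4. Expected counts: 188×1/4 = 47, 188×2/4 = 94, 188×1/4 = 47.
AA: (49 − 47)²/47 = 4/47 = 0.0851
Aa: (91 − 94)²/94 = 9/94 = 0.0957
aa: (48 − 47)²/47 = 1/47 = 0.0213
Sum = 0.202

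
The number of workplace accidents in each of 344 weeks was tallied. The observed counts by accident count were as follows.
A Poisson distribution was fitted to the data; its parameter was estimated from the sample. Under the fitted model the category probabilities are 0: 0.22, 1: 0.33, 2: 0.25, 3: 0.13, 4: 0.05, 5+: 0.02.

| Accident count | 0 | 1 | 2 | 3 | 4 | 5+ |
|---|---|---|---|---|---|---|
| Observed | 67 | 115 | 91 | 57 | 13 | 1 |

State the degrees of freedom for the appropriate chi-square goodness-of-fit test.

4

There are k = 6 categories and 1 parameter estimated from the data, so df = 6 − 1 − 1 = 4.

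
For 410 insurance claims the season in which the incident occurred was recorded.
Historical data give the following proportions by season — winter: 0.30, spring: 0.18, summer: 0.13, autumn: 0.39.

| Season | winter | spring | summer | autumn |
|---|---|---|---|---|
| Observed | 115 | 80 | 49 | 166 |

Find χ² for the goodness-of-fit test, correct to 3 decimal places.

1.621

Expected counts E_i = n·p_i: 410×0.30 = 123, 410×0.18 = 73.8, 410×0.13 = 53.3, 410×0.39 = 159.9.
cat         O        E   (O−E)²/E
winter    115      123     0.5203
spring     80     73.8     0.5209
summer     49     53.3     0.3469
autumn    166    159.9     0.2327
Sum = 1.621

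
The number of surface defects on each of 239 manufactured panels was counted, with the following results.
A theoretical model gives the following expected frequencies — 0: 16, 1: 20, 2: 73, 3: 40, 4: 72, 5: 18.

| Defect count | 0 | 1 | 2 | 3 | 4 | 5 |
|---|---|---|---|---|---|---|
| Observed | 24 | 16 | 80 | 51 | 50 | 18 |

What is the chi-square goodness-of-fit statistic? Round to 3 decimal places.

cat         O        E   (O−E)²/E
0          24       16     4.0000
1          16       20     0.8000
2          80       73     0.6712
3          51       40     3.0250
4          50       72     6.7222
5          18       18     0.0000
Sum = 15.218

15.218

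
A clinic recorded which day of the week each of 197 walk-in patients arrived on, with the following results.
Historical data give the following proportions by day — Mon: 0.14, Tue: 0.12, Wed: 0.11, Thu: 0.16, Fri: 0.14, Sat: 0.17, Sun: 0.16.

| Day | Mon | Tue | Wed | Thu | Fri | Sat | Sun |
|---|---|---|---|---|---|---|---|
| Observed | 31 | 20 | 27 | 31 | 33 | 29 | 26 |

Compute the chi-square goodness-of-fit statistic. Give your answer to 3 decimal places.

4.938

Expected counts E_i = n·p_i: 197×0.14 = 27.58, 197×0.12 = 23.64, 197×0.11 = 21.67, 197×0.16 = 31.52, 197×0.14 = 27.58, 197×0.17 = 33.49, 197×0.16 = 31.52.
χ² = (31−27.58)²/27.58 + (20−23.64)²/23.64 + (27−21.67)²/21.67 + (31−31.52)²/31.52 + (33−27.58)²/27.58 + (29−33.49)²/33.49 + (26−31.52)²/31.52
   = 0.4241 + 0.5605 + 1.3110 + 0.0086 + 1.0651 + 0.6020 + 0.9667
Sum = 4.938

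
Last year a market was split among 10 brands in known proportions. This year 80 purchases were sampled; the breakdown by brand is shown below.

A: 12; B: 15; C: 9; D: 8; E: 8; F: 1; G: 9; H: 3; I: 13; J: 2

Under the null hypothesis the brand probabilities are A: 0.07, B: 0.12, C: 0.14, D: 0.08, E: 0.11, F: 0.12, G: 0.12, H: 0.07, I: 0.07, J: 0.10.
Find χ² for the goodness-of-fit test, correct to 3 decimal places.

34.484

Expected counts E_i = n·p_i: 80×0.07 = 5.6, 80×0.12 = 9.6, 80×0.14 = 11.2, 80×0.08 = 6.4, 80×0.11 = 8.8, 80×0.12 = 9.6, 80×0.12 = 9.6, 80×0.07 = 5.6, 80×0.07 = 5.6, 80×0.10 = 8.
cat         O        E   (O−E)²/E
A          12      5.6     7.3143
B          15      9.6     3.0375
C           9     11.2     0.4321
D           8      6.4     0.4000
E           8      8.8     0.0727
F           1      9.6     7.7042
G           9      9.6     0.0375
H           3      5.6     1.2071
I          13      5.6     9.7786
J           2        8     4.5000
Sum = 34.484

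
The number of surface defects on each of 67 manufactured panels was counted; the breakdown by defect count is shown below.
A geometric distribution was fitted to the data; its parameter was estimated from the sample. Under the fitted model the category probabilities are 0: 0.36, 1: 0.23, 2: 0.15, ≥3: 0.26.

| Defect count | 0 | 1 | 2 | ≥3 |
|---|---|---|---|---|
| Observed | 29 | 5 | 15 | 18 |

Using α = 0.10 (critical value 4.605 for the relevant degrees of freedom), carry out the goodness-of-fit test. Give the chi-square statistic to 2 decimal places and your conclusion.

Expected counts E_i = n·p_i: 67×0.36 = 24.12, 67×0.23 = 15.41, 67×0.15 = 10.05, 67×0.26 = 17.42.
χ² = (29−24.12)²/24.12 + (5−15.41)²/15.41 + (15−10.05)²/10.05 + (18−17.42)²/17.42
   = 0.987 + 7.032 + 2.438 + 0.019
Sum = 10.48
df = 2. Since 10.48 > 4.605, we reject H₀.

10.48; reject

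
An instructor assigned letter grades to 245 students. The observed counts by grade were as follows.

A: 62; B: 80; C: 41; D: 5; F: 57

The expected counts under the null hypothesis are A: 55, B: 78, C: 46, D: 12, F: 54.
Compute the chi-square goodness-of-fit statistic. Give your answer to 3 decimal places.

5.736

cat         O        E   (O−E)²/E
A          62       55     0.8909
B          80       78     0.0513
C          41       46     0.5435
D           5       12     4.0833
F          57       54     0.1667
Sum = 5.736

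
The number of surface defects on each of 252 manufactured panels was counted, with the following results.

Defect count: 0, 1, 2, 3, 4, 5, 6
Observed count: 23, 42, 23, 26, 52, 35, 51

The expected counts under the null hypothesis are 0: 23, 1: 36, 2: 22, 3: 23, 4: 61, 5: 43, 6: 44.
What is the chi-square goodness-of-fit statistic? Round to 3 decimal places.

χ² = (23−23)²/23 + (42−36)²/36 + (23−22)²/22 + (26−23)²/23 + (52−61)²/61 + (35−43)²/43 + (51−44)²/44
   = 0.0000 + 1.0000 + 0.0455 + 0.3913 + 1.3279 + 1.4884 + 1.1136
Sum = 5.367

5.367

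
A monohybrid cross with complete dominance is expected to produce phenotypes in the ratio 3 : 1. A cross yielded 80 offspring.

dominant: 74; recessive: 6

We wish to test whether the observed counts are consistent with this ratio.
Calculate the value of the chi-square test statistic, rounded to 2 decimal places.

Ratio total = 4. Expected counts: 80×3/4 = 60, 80×1/4 = 20.
χ² = (74−60)²/60 + (6−20)²/20
   = 3.267 + 9.800
Sum = 13.07

13.07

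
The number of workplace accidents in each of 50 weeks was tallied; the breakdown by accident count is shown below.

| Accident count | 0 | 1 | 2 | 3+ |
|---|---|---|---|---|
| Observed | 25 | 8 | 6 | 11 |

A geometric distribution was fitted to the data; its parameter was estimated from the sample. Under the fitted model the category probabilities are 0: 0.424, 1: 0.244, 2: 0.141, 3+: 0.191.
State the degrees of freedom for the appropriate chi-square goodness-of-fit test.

There are k = 4 categories and 1 parameter estimated from the data, so df = 4 − 1 − 1 = 2.

2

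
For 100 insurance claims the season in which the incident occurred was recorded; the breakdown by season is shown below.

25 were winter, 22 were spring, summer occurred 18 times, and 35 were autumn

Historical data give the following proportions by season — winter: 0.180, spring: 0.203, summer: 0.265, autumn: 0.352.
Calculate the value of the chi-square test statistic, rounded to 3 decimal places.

5.592

Expected counts E_i = n·p_i: 100×0.180 = 18, 100×0.203 = 20.3, 100×0.265 = 26.5, 100×0.352 = 35.2.
winter: (25 − 18)²/18 = 49/18 = 2.7222
spring: (22 − 20.3)²/20.3 = 2.89/20.3 = 0.1424
summer: (18 − 26.5)²/26.5 = 72.25/26.5 = 2.7264
autumn: (35 − 35.2)²/35.2 = 0.04/35.2 = 0.0011
Sum = 5.592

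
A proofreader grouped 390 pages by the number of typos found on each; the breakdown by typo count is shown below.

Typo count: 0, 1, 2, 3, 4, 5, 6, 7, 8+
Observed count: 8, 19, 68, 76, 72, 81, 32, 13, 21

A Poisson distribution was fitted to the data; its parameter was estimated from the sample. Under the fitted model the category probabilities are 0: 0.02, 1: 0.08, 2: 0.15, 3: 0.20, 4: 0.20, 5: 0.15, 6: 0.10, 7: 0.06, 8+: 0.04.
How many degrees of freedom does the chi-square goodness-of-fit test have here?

There are k = 9 categories and 1 parameter estimated from the data, so df = 9 − 1 − 1 = 7.

7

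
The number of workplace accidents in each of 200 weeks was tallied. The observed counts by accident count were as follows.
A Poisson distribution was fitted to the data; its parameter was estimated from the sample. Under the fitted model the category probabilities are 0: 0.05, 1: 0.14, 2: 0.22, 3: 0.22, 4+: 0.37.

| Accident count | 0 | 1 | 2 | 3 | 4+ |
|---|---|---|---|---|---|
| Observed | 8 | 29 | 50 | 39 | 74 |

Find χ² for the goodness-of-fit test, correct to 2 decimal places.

1.82

Expected counts E_i = n·p_i: 200×0.05 = 10, 200×0.14 = 28, 200×0.22 = 44, 200×0.22 = 44, 200×0.37 = 74.
cat         O        E   (O−E)²/E
0           8       10      0.400
1          29       28      0.036
2          50       44      0.818
3          39       44      0.568
4+         74       74      0.000
Sum = 1.82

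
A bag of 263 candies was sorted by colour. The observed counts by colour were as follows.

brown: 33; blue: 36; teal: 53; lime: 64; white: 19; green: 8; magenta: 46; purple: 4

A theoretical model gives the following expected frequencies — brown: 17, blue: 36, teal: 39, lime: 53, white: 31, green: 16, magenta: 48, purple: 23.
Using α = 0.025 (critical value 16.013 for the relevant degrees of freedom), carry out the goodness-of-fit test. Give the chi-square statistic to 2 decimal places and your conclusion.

46.79; reject

brown: (33 − 17)²/17 = 256/17 = 15.059
blue: (36 − 36)²/36 = 0/36 = 0.000
teal: (53 − 39)²/39 = 196/39 = 5.026
lime: (64 − 53)²/53 = 121/53 = 2.283
white: (19 − 31)²/31 = 144/31 = 4.645
green: (8 − 16)²/16 = 64/16 = 4.000
magenta: (46 − 48)²/48 = 4/48 = 0.083
purple: (4 − 23)²/23 = 361/23 = 15.696
Sum = 46.79
df = 7. Since 46.79 > 16.013, we reject H₀.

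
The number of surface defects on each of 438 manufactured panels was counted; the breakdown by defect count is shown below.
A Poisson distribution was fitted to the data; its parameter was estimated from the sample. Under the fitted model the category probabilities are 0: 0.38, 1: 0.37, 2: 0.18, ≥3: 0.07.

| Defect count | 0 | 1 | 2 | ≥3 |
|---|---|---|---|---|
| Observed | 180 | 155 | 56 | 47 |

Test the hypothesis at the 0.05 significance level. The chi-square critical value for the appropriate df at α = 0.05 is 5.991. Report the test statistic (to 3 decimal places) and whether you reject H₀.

16.737; reject

Expected counts E_i = n·p_i: 438×0.38 = 166.44, 438×0.37 = 162.06, 438×0.18 = 78.84, 438×0.07 = 30.66.
0: (180 − 166.44)²/166.44 = 183.8736/166.44 = 1.1047
1: (155 − 162.06)²/162.06 = 49.8436/162.06 = 0.3076
2: (56 − 78.84)²/78.84 = 521.6656/78.84 = 6.6168
≥3: (47 − 30.66)²/30.66 = 266.9956/30.66 = 8.7083
Sum = 16.737
df = 2. Since 16.737 > 5.991, we reject H₀.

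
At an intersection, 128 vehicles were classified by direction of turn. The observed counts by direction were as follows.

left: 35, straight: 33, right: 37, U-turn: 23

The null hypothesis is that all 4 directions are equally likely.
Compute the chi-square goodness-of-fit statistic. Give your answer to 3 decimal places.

Expected count for each of the 4 categories: 128/4 = 32.
cat           O        E   (O−E)²/E
left         35       32     0.2813
straight     33       32     0.0313
right        37       32     0.7813
U-turn       23       32     2.5313
Sum = 3.625

3.625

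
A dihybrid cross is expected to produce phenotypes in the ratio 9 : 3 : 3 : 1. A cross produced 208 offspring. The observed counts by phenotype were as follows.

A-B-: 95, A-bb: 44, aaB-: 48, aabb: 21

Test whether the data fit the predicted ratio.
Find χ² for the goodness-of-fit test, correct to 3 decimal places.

11.778

Ratio total = 16. Expected counts: 208×9/16 = 117, 208×3/16 = 39, 208×3/16 = 39, 208×1/16 = 13.
χ² = (95−117)²/117 + (44−39)²/39 + (48−39)²/39 + (21−13)²/13
   = 4.1368 + 0.6410 + 2.0769 + 4.9231
Sum = 11.778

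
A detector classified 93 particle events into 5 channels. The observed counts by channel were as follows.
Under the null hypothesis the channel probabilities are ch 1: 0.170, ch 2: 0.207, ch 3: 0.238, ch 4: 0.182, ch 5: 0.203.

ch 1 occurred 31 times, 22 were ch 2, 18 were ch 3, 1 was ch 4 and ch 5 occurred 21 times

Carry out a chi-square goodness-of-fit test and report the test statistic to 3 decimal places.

30.982

Expected counts E_i = n·p_i: 93×0.170 = 15.81, 93×0.207 = 19.251, 93×0.238 = 22.134, 93×0.182 = 16.926, 93×0.203 = 18.879.
ch 1: (31 − 15.81)²/15.81 = 230.7361/15.81 = 14.5943
ch 2: (22 − 19.251)²/19.251 = 7.557001/19.251 = 0.3926
ch 3: (18 − 22.134)²/22.134 = 17.089956/22.134 = 0.7721
ch 4: (1 − 16.926)²/16.926 = 253.637476/16.926 = 14.9851
ch 5: (21 − 18.879)²/18.879 = 4.498641/18.879 = 0.2383
Sum = 30.982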